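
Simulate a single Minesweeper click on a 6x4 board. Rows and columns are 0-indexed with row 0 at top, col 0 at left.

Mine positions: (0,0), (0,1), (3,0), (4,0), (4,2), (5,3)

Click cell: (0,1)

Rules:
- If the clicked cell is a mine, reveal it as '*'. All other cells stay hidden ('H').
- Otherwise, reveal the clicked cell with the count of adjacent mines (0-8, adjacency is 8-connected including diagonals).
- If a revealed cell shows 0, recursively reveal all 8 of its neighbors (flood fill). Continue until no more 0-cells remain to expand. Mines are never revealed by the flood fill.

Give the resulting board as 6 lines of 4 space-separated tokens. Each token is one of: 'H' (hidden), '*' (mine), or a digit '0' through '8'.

H * H H
H H H H
H H H H
H H H H
H H H H
H H H H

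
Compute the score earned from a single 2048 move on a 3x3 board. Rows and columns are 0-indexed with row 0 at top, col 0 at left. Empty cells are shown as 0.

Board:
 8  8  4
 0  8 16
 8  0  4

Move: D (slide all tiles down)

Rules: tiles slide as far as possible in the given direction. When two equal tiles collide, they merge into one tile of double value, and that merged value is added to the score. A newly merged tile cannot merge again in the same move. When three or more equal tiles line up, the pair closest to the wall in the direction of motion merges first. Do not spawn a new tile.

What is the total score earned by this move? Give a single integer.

Answer: 32

Derivation:
Slide down:
col 0: [8, 0, 8] -> [0, 0, 16]  score +16 (running 16)
col 1: [8, 8, 0] -> [0, 0, 16]  score +16 (running 32)
col 2: [4, 16, 4] -> [4, 16, 4]  score +0 (running 32)
Board after move:
 0  0  4
 0  0 16
16 16  4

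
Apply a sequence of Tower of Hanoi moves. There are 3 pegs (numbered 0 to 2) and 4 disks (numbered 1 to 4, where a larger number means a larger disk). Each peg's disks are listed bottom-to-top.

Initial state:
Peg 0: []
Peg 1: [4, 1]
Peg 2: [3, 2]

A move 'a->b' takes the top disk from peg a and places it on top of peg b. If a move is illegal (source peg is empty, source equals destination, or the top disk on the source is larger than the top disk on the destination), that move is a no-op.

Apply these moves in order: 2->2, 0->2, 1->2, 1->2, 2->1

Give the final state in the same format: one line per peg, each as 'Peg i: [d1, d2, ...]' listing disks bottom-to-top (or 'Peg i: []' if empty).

After move 1 (2->2):
Peg 0: []
Peg 1: [4, 1]
Peg 2: [3, 2]

After move 2 (0->2):
Peg 0: []
Peg 1: [4, 1]
Peg 2: [3, 2]

After move 3 (1->2):
Peg 0: []
Peg 1: [4]
Peg 2: [3, 2, 1]

After move 4 (1->2):
Peg 0: []
Peg 1: [4]
Peg 2: [3, 2, 1]

After move 5 (2->1):
Peg 0: []
Peg 1: [4, 1]
Peg 2: [3, 2]

Answer: Peg 0: []
Peg 1: [4, 1]
Peg 2: [3, 2]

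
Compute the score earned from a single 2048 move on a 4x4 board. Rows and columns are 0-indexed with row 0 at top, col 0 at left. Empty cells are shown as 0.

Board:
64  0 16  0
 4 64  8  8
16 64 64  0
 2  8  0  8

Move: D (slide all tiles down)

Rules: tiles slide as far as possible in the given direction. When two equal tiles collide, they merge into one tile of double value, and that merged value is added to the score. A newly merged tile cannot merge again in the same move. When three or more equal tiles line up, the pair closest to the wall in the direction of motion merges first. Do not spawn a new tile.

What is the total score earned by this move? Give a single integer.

Slide down:
col 0: [64, 4, 16, 2] -> [64, 4, 16, 2]  score +0 (running 0)
col 1: [0, 64, 64, 8] -> [0, 0, 128, 8]  score +128 (running 128)
col 2: [16, 8, 64, 0] -> [0, 16, 8, 64]  score +0 (running 128)
col 3: [0, 8, 0, 8] -> [0, 0, 0, 16]  score +16 (running 144)
Board after move:
 64   0   0   0
  4   0  16   0
 16 128   8   0
  2   8  64  16

Answer: 144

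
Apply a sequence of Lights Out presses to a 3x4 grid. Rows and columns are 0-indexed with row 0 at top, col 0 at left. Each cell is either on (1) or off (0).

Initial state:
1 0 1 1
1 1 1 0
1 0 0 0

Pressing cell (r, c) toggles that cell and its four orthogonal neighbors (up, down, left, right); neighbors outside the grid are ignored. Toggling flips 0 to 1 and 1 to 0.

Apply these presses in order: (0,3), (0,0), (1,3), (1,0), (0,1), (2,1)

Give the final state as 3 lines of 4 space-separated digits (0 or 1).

After press 1 at (0,3):
1 0 0 0
1 1 1 1
1 0 0 0

After press 2 at (0,0):
0 1 0 0
0 1 1 1
1 0 0 0

After press 3 at (1,3):
0 1 0 1
0 1 0 0
1 0 0 1

After press 4 at (1,0):
1 1 0 1
1 0 0 0
0 0 0 1

After press 5 at (0,1):
0 0 1 1
1 1 0 0
0 0 0 1

After press 6 at (2,1):
0 0 1 1
1 0 0 0
1 1 1 1

Answer: 0 0 1 1
1 0 0 0
1 1 1 1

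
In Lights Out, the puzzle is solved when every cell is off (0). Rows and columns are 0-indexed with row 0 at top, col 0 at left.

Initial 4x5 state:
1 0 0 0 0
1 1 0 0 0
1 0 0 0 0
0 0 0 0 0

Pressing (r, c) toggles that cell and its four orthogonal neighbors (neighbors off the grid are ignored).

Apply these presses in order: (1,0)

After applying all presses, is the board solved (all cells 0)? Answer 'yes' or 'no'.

Answer: yes

Derivation:
After press 1 at (1,0):
0 0 0 0 0
0 0 0 0 0
0 0 0 0 0
0 0 0 0 0

Lights still on: 0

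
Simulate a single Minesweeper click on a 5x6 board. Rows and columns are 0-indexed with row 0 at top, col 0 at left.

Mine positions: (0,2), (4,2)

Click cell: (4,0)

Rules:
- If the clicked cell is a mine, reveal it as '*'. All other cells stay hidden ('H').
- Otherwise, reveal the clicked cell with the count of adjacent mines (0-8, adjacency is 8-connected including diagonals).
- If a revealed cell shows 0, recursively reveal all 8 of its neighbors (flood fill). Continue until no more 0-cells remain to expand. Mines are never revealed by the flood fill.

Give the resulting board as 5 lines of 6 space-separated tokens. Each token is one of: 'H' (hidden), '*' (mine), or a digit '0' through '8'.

0 1 H 1 0 0
0 1 1 1 0 0
0 0 0 0 0 0
0 1 1 1 0 0
0 1 H 1 0 0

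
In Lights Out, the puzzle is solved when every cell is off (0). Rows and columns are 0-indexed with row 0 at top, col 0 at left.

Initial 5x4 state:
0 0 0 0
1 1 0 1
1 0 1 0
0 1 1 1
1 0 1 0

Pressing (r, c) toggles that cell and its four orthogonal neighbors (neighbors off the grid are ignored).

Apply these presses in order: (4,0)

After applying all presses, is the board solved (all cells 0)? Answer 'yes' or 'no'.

Answer: no

Derivation:
After press 1 at (4,0):
0 0 0 0
1 1 0 1
1 0 1 0
1 1 1 1
0 1 1 0

Lights still on: 11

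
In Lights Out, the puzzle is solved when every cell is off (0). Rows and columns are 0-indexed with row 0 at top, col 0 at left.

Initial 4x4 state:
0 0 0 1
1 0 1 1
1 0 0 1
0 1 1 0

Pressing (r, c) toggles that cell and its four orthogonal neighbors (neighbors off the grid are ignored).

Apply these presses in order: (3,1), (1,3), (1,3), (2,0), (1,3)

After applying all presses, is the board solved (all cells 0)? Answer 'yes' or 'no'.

After press 1 at (3,1):
0 0 0 1
1 0 1 1
1 1 0 1
1 0 0 0

After press 2 at (1,3):
0 0 0 0
1 0 0 0
1 1 0 0
1 0 0 0

After press 3 at (1,3):
0 0 0 1
1 0 1 1
1 1 0 1
1 0 0 0

After press 4 at (2,0):
0 0 0 1
0 0 1 1
0 0 0 1
0 0 0 0

After press 5 at (1,3):
0 0 0 0
0 0 0 0
0 0 0 0
0 0 0 0

Lights still on: 0

Answer: yes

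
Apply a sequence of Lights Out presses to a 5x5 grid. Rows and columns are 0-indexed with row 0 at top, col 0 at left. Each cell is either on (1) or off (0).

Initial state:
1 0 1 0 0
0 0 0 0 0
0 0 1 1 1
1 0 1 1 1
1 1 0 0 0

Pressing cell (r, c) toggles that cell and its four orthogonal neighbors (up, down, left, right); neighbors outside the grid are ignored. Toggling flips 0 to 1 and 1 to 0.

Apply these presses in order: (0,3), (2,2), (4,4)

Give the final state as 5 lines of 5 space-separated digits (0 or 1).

Answer: 1 0 0 1 1
0 0 1 1 0
0 1 0 0 1
1 0 0 1 0
1 1 0 1 1

Derivation:
After press 1 at (0,3):
1 0 0 1 1
0 0 0 1 0
0 0 1 1 1
1 0 1 1 1
1 1 0 0 0

After press 2 at (2,2):
1 0 0 1 1
0 0 1 1 0
0 1 0 0 1
1 0 0 1 1
1 1 0 0 0

After press 3 at (4,4):
1 0 0 1 1
0 0 1 1 0
0 1 0 0 1
1 0 0 1 0
1 1 0 1 1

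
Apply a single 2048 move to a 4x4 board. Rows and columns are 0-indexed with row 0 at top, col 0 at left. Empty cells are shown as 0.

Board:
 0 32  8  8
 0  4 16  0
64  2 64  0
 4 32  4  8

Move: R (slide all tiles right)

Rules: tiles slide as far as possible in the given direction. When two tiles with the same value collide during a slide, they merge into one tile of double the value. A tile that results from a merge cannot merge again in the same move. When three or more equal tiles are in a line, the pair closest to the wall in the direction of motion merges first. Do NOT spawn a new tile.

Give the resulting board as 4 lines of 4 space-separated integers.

Slide right:
row 0: [0, 32, 8, 8] -> [0, 0, 32, 16]
row 1: [0, 4, 16, 0] -> [0, 0, 4, 16]
row 2: [64, 2, 64, 0] -> [0, 64, 2, 64]
row 3: [4, 32, 4, 8] -> [4, 32, 4, 8]

Answer:  0  0 32 16
 0  0  4 16
 0 64  2 64
 4 32  4  8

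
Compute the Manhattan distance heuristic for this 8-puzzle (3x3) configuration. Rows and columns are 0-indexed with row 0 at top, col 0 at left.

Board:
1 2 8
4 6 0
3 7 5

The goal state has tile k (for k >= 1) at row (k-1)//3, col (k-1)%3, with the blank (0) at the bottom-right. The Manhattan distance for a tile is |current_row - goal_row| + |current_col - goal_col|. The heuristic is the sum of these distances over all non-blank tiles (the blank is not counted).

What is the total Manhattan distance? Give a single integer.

Answer: 11

Derivation:
Tile 1: (0,0)->(0,0) = 0
Tile 2: (0,1)->(0,1) = 0
Tile 8: (0,2)->(2,1) = 3
Tile 4: (1,0)->(1,0) = 0
Tile 6: (1,1)->(1,2) = 1
Tile 3: (2,0)->(0,2) = 4
Tile 7: (2,1)->(2,0) = 1
Tile 5: (2,2)->(1,1) = 2
Sum: 0 + 0 + 3 + 0 + 1 + 4 + 1 + 2 = 11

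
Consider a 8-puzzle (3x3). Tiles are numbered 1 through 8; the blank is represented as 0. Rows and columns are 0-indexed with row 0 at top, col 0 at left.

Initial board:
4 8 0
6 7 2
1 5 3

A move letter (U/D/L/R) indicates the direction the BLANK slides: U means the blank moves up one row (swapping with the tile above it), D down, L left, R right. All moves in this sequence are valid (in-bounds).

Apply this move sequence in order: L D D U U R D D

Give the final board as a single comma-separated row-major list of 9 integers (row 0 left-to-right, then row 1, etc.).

After move 1 (L):
4 0 8
6 7 2
1 5 3

After move 2 (D):
4 7 8
6 0 2
1 5 3

After move 3 (D):
4 7 8
6 5 2
1 0 3

After move 4 (U):
4 7 8
6 0 2
1 5 3

After move 5 (U):
4 0 8
6 7 2
1 5 3

After move 6 (R):
4 8 0
6 7 2
1 5 3

After move 7 (D):
4 8 2
6 7 0
1 5 3

After move 8 (D):
4 8 2
6 7 3
1 5 0

Answer: 4, 8, 2, 6, 7, 3, 1, 5, 0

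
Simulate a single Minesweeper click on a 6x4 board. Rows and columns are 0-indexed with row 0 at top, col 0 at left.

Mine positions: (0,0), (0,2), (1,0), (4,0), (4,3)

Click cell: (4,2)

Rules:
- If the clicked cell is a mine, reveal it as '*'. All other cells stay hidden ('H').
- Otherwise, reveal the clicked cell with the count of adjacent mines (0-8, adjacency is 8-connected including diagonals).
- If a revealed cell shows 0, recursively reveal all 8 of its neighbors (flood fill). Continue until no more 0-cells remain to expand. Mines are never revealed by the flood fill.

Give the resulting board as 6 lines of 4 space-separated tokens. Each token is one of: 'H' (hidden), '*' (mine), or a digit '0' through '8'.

H H H H
H H H H
H H H H
H H H H
H H 1 H
H H H H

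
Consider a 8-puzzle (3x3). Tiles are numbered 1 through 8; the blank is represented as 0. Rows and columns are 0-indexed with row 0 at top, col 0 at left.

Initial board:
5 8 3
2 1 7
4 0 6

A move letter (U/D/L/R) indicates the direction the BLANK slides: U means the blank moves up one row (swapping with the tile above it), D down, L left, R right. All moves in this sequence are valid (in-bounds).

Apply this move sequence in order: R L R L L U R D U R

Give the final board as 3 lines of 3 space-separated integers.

Answer: 5 8 3
1 7 0
2 4 6

Derivation:
After move 1 (R):
5 8 3
2 1 7
4 6 0

After move 2 (L):
5 8 3
2 1 7
4 0 6

After move 3 (R):
5 8 3
2 1 7
4 6 0

After move 4 (L):
5 8 3
2 1 7
4 0 6

After move 5 (L):
5 8 3
2 1 7
0 4 6

After move 6 (U):
5 8 3
0 1 7
2 4 6

After move 7 (R):
5 8 3
1 0 7
2 4 6

After move 8 (D):
5 8 3
1 4 7
2 0 6

After move 9 (U):
5 8 3
1 0 7
2 4 6

After move 10 (R):
5 8 3
1 7 0
2 4 6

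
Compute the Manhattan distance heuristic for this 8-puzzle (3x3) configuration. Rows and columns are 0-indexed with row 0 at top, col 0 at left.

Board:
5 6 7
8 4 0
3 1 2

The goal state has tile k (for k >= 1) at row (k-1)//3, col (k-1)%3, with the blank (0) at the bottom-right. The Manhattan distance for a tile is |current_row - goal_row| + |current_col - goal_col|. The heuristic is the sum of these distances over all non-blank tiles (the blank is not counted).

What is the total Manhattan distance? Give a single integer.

Tile 5: at (0,0), goal (1,1), distance |0-1|+|0-1| = 2
Tile 6: at (0,1), goal (1,2), distance |0-1|+|1-2| = 2
Tile 7: at (0,2), goal (2,0), distance |0-2|+|2-0| = 4
Tile 8: at (1,0), goal (2,1), distance |1-2|+|0-1| = 2
Tile 4: at (1,1), goal (1,0), distance |1-1|+|1-0| = 1
Tile 3: at (2,0), goal (0,2), distance |2-0|+|0-2| = 4
Tile 1: at (2,1), goal (0,0), distance |2-0|+|1-0| = 3
Tile 2: at (2,2), goal (0,1), distance |2-0|+|2-1| = 3
Sum: 2 + 2 + 4 + 2 + 1 + 4 + 3 + 3 = 21

Answer: 21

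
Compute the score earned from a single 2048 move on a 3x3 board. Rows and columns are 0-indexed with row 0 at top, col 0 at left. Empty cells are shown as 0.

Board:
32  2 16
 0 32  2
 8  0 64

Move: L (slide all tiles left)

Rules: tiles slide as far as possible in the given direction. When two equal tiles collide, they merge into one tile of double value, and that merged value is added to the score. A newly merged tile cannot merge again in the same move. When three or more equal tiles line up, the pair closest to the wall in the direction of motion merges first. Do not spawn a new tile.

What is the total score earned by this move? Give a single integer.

Slide left:
row 0: [32, 2, 16] -> [32, 2, 16]  score +0 (running 0)
row 1: [0, 32, 2] -> [32, 2, 0]  score +0 (running 0)
row 2: [8, 0, 64] -> [8, 64, 0]  score +0 (running 0)
Board after move:
32  2 16
32  2  0
 8 64  0

Answer: 0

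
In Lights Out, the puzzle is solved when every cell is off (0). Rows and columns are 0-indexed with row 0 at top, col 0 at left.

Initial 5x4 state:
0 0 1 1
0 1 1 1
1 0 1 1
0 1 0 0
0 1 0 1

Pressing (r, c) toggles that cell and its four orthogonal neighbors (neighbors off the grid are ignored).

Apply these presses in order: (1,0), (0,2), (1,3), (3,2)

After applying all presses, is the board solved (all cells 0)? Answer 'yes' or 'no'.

After press 1 at (1,0):
1 0 1 1
1 0 1 1
0 0 1 1
0 1 0 0
0 1 0 1

After press 2 at (0,2):
1 1 0 0
1 0 0 1
0 0 1 1
0 1 0 0
0 1 0 1

After press 3 at (1,3):
1 1 0 1
1 0 1 0
0 0 1 0
0 1 0 0
0 1 0 1

After press 4 at (3,2):
1 1 0 1
1 0 1 0
0 0 0 0
0 0 1 1
0 1 1 1

Lights still on: 10

Answer: no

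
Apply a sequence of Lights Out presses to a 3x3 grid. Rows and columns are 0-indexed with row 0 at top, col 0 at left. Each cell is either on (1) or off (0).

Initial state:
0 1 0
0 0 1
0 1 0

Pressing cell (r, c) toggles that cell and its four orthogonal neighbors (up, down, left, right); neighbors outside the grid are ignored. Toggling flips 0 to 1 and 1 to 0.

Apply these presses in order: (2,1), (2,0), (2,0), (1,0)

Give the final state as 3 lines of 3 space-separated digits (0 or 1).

Answer: 1 1 0
1 0 1
0 0 1

Derivation:
After press 1 at (2,1):
0 1 0
0 1 1
1 0 1

After press 2 at (2,0):
0 1 0
1 1 1
0 1 1

After press 3 at (2,0):
0 1 0
0 1 1
1 0 1

After press 4 at (1,0):
1 1 0
1 0 1
0 0 1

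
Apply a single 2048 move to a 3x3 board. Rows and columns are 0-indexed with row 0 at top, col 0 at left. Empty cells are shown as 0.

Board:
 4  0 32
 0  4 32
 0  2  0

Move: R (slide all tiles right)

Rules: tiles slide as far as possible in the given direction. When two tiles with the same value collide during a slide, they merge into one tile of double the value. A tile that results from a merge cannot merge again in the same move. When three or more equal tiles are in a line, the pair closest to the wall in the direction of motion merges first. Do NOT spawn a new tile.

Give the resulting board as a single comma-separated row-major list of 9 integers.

Answer: 0, 4, 32, 0, 4, 32, 0, 0, 2

Derivation:
Slide right:
row 0: [4, 0, 32] -> [0, 4, 32]
row 1: [0, 4, 32] -> [0, 4, 32]
row 2: [0, 2, 0] -> [0, 0, 2]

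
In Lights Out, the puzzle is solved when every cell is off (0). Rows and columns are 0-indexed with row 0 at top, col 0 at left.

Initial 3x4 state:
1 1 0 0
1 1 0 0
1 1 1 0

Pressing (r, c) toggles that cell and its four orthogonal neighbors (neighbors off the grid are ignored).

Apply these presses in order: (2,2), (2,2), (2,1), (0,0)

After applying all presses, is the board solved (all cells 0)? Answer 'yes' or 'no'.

After press 1 at (2,2):
1 1 0 0
1 1 1 0
1 0 0 1

After press 2 at (2,2):
1 1 0 0
1 1 0 0
1 1 1 0

After press 3 at (2,1):
1 1 0 0
1 0 0 0
0 0 0 0

After press 4 at (0,0):
0 0 0 0
0 0 0 0
0 0 0 0

Lights still on: 0

Answer: yes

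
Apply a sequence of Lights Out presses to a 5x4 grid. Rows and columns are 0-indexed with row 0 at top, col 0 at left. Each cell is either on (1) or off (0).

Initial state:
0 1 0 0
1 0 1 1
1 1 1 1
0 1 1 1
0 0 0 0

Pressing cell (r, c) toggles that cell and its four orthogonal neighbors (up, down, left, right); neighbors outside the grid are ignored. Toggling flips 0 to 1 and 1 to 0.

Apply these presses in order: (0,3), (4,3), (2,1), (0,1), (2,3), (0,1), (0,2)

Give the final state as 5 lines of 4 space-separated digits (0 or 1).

After press 1 at (0,3):
0 1 1 1
1 0 1 0
1 1 1 1
0 1 1 1
0 0 0 0

After press 2 at (4,3):
0 1 1 1
1 0 1 0
1 1 1 1
0 1 1 0
0 0 1 1

After press 3 at (2,1):
0 1 1 1
1 1 1 0
0 0 0 1
0 0 1 0
0 0 1 1

After press 4 at (0,1):
1 0 0 1
1 0 1 0
0 0 0 1
0 0 1 0
0 0 1 1

After press 5 at (2,3):
1 0 0 1
1 0 1 1
0 0 1 0
0 0 1 1
0 0 1 1

After press 6 at (0,1):
0 1 1 1
1 1 1 1
0 0 1 0
0 0 1 1
0 0 1 1

After press 7 at (0,2):
0 0 0 0
1 1 0 1
0 0 1 0
0 0 1 1
0 0 1 1

Answer: 0 0 0 0
1 1 0 1
0 0 1 0
0 0 1 1
0 0 1 1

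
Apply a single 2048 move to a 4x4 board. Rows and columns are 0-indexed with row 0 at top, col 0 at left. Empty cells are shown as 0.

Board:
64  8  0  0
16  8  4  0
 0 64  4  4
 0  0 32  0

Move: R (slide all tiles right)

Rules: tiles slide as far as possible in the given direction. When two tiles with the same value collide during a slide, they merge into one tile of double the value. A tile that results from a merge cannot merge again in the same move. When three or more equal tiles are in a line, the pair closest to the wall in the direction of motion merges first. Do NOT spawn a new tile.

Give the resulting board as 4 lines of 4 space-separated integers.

Answer:  0  0 64  8
 0 16  8  4
 0  0 64  8
 0  0  0 32

Derivation:
Slide right:
row 0: [64, 8, 0, 0] -> [0, 0, 64, 8]
row 1: [16, 8, 4, 0] -> [0, 16, 8, 4]
row 2: [0, 64, 4, 4] -> [0, 0, 64, 8]
row 3: [0, 0, 32, 0] -> [0, 0, 0, 32]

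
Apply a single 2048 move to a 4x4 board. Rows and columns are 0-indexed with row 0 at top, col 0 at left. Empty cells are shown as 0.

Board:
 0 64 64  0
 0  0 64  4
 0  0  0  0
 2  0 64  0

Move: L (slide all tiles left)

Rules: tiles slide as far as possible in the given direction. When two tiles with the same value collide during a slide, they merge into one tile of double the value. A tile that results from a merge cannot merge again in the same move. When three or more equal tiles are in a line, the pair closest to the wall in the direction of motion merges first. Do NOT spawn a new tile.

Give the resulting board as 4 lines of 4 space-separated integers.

Answer: 128   0   0   0
 64   4   0   0
  0   0   0   0
  2  64   0   0

Derivation:
Slide left:
row 0: [0, 64, 64, 0] -> [128, 0, 0, 0]
row 1: [0, 0, 64, 4] -> [64, 4, 0, 0]
row 2: [0, 0, 0, 0] -> [0, 0, 0, 0]
row 3: [2, 0, 64, 0] -> [2, 64, 0, 0]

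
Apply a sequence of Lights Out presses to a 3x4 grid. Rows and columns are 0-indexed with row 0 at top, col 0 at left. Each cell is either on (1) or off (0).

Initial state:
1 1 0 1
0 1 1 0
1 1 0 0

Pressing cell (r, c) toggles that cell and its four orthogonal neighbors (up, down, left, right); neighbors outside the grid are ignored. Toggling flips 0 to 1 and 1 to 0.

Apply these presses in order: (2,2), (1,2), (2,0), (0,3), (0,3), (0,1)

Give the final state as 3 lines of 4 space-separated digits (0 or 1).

After press 1 at (2,2):
1 1 0 1
0 1 0 0
1 0 1 1

After press 2 at (1,2):
1 1 1 1
0 0 1 1
1 0 0 1

After press 3 at (2,0):
1 1 1 1
1 0 1 1
0 1 0 1

After press 4 at (0,3):
1 1 0 0
1 0 1 0
0 1 0 1

After press 5 at (0,3):
1 1 1 1
1 0 1 1
0 1 0 1

After press 6 at (0,1):
0 0 0 1
1 1 1 1
0 1 0 1

Answer: 0 0 0 1
1 1 1 1
0 1 0 1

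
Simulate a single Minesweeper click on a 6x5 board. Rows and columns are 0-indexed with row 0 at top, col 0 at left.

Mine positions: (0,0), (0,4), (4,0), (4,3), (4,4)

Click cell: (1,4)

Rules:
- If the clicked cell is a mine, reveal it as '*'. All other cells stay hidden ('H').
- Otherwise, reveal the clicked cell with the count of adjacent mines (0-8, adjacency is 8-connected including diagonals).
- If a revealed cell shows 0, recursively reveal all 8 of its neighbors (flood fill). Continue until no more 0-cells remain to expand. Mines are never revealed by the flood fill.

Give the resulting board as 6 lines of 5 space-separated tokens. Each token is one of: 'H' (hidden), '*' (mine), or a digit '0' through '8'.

H H H H H
H H H H 1
H H H H H
H H H H H
H H H H H
H H H H H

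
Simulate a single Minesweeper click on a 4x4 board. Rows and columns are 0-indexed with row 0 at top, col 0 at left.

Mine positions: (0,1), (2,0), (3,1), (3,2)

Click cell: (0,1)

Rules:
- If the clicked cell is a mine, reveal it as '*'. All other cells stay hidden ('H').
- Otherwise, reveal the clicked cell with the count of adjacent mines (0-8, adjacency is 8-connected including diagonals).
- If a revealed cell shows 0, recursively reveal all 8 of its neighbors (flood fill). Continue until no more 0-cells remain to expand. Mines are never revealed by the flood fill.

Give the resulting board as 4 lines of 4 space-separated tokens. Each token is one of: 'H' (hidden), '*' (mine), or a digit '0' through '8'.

H * H H
H H H H
H H H H
H H H H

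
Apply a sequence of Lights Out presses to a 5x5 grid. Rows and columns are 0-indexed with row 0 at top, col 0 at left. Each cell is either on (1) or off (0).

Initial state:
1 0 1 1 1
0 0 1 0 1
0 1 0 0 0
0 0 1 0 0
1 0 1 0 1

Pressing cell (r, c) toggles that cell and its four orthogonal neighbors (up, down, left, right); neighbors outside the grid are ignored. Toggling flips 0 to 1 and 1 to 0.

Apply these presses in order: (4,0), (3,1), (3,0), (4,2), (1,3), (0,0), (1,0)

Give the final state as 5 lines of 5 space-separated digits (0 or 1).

After press 1 at (4,0):
1 0 1 1 1
0 0 1 0 1
0 1 0 0 0
1 0 1 0 0
0 1 1 0 1

After press 2 at (3,1):
1 0 1 1 1
0 0 1 0 1
0 0 0 0 0
0 1 0 0 0
0 0 1 0 1

After press 3 at (3,0):
1 0 1 1 1
0 0 1 0 1
1 0 0 0 0
1 0 0 0 0
1 0 1 0 1

After press 4 at (4,2):
1 0 1 1 1
0 0 1 0 1
1 0 0 0 0
1 0 1 0 0
1 1 0 1 1

After press 5 at (1,3):
1 0 1 0 1
0 0 0 1 0
1 0 0 1 0
1 0 1 0 0
1 1 0 1 1

After press 6 at (0,0):
0 1 1 0 1
1 0 0 1 0
1 0 0 1 0
1 0 1 0 0
1 1 0 1 1

After press 7 at (1,0):
1 1 1 0 1
0 1 0 1 0
0 0 0 1 0
1 0 1 0 0
1 1 0 1 1

Answer: 1 1 1 0 1
0 1 0 1 0
0 0 0 1 0
1 0 1 0 0
1 1 0 1 1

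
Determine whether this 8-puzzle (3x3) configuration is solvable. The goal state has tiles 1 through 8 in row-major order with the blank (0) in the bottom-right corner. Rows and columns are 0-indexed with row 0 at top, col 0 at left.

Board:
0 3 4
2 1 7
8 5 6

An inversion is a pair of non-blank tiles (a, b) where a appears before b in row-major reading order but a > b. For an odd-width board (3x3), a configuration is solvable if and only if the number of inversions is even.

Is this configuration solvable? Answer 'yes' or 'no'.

Inversions (pairs i<j in row-major order where tile[i] > tile[j] > 0): 9
9 is odd, so the puzzle is not solvable.

Answer: no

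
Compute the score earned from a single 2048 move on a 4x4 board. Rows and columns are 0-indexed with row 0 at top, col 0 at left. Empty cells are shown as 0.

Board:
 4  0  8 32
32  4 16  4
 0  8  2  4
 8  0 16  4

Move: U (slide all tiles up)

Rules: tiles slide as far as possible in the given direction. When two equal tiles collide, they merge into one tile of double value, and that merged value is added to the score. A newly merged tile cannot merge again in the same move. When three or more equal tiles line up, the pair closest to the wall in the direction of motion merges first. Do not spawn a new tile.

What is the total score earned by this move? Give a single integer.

Answer: 8

Derivation:
Slide up:
col 0: [4, 32, 0, 8] -> [4, 32, 8, 0]  score +0 (running 0)
col 1: [0, 4, 8, 0] -> [4, 8, 0, 0]  score +0 (running 0)
col 2: [8, 16, 2, 16] -> [8, 16, 2, 16]  score +0 (running 0)
col 3: [32, 4, 4, 4] -> [32, 8, 4, 0]  score +8 (running 8)
Board after move:
 4  4  8 32
32  8 16  8
 8  0  2  4
 0  0 16  0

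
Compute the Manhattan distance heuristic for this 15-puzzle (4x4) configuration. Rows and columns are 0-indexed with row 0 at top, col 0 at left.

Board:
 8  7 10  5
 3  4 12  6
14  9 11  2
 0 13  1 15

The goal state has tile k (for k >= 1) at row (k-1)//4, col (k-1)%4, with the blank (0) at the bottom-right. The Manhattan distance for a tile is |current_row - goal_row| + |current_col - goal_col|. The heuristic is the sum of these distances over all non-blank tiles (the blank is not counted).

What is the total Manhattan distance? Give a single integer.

Answer: 37

Derivation:
Tile 8: at (0,0), goal (1,3), distance |0-1|+|0-3| = 4
Tile 7: at (0,1), goal (1,2), distance |0-1|+|1-2| = 2
Tile 10: at (0,2), goal (2,1), distance |0-2|+|2-1| = 3
Tile 5: at (0,3), goal (1,0), distance |0-1|+|3-0| = 4
Tile 3: at (1,0), goal (0,2), distance |1-0|+|0-2| = 3
Tile 4: at (1,1), goal (0,3), distance |1-0|+|1-3| = 3
Tile 12: at (1,2), goal (2,3), distance |1-2|+|2-3| = 2
Tile 6: at (1,3), goal (1,1), distance |1-1|+|3-1| = 2
Tile 14: at (2,0), goal (3,1), distance |2-3|+|0-1| = 2
Tile 9: at (2,1), goal (2,0), distance |2-2|+|1-0| = 1
Tile 11: at (2,2), goal (2,2), distance |2-2|+|2-2| = 0
Tile 2: at (2,3), goal (0,1), distance |2-0|+|3-1| = 4
Tile 13: at (3,1), goal (3,0), distance |3-3|+|1-0| = 1
Tile 1: at (3,2), goal (0,0), distance |3-0|+|2-0| = 5
Tile 15: at (3,3), goal (3,2), distance |3-3|+|3-2| = 1
Sum: 4 + 2 + 3 + 4 + 3 + 3 + 2 + 2 + 2 + 1 + 0 + 4 + 1 + 5 + 1 = 37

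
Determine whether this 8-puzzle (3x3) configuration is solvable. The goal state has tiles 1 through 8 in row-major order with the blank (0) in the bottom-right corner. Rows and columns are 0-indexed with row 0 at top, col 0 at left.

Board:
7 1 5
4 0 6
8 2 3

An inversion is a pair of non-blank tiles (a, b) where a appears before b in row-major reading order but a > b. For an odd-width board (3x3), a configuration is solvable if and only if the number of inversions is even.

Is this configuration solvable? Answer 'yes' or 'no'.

Answer: no

Derivation:
Inversions (pairs i<j in row-major order where tile[i] > tile[j] > 0): 15
15 is odd, so the puzzle is not solvable.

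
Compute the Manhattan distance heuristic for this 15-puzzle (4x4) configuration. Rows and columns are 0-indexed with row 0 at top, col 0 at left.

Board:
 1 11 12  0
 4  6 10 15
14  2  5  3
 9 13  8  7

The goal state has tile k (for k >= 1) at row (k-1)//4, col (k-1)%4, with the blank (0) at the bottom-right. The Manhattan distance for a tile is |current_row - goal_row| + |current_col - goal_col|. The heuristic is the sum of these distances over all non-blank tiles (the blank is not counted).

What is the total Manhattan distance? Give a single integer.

Answer: 33

Derivation:
Tile 1: (0,0)->(0,0) = 0
Tile 11: (0,1)->(2,2) = 3
Tile 12: (0,2)->(2,3) = 3
Tile 4: (1,0)->(0,3) = 4
Tile 6: (1,1)->(1,1) = 0
Tile 10: (1,2)->(2,1) = 2
Tile 15: (1,3)->(3,2) = 3
Tile 14: (2,0)->(3,1) = 2
Tile 2: (2,1)->(0,1) = 2
Tile 5: (2,2)->(1,0) = 3
Tile 3: (2,3)->(0,2) = 3
Tile 9: (3,0)->(2,0) = 1
Tile 13: (3,1)->(3,0) = 1
Tile 8: (3,2)->(1,3) = 3
Tile 7: (3,3)->(1,2) = 3
Sum: 0 + 3 + 3 + 4 + 0 + 2 + 3 + 2 + 2 + 3 + 3 + 1 + 1 + 3 + 3 = 33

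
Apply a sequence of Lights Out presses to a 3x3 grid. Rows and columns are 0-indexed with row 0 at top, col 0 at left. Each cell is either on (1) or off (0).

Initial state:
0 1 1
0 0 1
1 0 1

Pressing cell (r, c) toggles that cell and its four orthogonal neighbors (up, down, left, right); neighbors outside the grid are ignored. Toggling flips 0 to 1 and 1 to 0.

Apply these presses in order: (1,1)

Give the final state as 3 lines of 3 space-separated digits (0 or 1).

Answer: 0 0 1
1 1 0
1 1 1

Derivation:
After press 1 at (1,1):
0 0 1
1 1 0
1 1 1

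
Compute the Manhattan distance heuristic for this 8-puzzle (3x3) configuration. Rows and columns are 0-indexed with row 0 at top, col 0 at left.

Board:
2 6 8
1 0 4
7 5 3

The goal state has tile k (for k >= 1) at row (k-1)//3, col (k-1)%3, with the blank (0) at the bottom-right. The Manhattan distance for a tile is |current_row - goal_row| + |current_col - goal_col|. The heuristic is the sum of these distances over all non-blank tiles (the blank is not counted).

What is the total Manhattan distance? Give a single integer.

Answer: 12

Derivation:
Tile 2: (0,0)->(0,1) = 1
Tile 6: (0,1)->(1,2) = 2
Tile 8: (0,2)->(2,1) = 3
Tile 1: (1,0)->(0,0) = 1
Tile 4: (1,2)->(1,0) = 2
Tile 7: (2,0)->(2,0) = 0
Tile 5: (2,1)->(1,1) = 1
Tile 3: (2,2)->(0,2) = 2
Sum: 1 + 2 + 3 + 1 + 2 + 0 + 1 + 2 = 12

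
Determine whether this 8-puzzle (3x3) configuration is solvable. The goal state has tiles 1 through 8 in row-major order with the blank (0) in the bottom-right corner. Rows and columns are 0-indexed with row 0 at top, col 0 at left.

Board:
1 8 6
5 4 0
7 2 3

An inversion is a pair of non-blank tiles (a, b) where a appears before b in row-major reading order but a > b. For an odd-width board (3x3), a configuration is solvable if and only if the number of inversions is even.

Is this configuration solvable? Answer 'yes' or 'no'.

Inversions (pairs i<j in row-major order where tile[i] > tile[j] > 0): 17
17 is odd, so the puzzle is not solvable.

Answer: no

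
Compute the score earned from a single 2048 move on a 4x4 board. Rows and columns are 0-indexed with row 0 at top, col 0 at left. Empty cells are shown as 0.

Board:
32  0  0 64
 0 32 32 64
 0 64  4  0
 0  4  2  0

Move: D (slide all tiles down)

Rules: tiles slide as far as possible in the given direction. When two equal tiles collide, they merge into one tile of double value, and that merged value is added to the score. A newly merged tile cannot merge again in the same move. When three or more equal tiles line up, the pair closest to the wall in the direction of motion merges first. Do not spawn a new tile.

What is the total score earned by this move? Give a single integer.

Slide down:
col 0: [32, 0, 0, 0] -> [0, 0, 0, 32]  score +0 (running 0)
col 1: [0, 32, 64, 4] -> [0, 32, 64, 4]  score +0 (running 0)
col 2: [0, 32, 4, 2] -> [0, 32, 4, 2]  score +0 (running 0)
col 3: [64, 64, 0, 0] -> [0, 0, 0, 128]  score +128 (running 128)
Board after move:
  0   0   0   0
  0  32  32   0
  0  64   4   0
 32   4   2 128

Answer: 128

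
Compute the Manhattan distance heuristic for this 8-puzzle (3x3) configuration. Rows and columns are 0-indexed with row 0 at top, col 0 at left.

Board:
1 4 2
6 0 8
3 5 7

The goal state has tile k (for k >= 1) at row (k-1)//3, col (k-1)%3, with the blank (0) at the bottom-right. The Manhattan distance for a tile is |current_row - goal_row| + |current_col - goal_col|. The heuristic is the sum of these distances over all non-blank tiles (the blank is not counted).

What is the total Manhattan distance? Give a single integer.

Answer: 14

Derivation:
Tile 1: at (0,0), goal (0,0), distance |0-0|+|0-0| = 0
Tile 4: at (0,1), goal (1,0), distance |0-1|+|1-0| = 2
Tile 2: at (0,2), goal (0,1), distance |0-0|+|2-1| = 1
Tile 6: at (1,0), goal (1,2), distance |1-1|+|0-2| = 2
Tile 8: at (1,2), goal (2,1), distance |1-2|+|2-1| = 2
Tile 3: at (2,0), goal (0,2), distance |2-0|+|0-2| = 4
Tile 5: at (2,1), goal (1,1), distance |2-1|+|1-1| = 1
Tile 7: at (2,2), goal (2,0), distance |2-2|+|2-0| = 2
Sum: 0 + 2 + 1 + 2 + 2 + 4 + 1 + 2 = 14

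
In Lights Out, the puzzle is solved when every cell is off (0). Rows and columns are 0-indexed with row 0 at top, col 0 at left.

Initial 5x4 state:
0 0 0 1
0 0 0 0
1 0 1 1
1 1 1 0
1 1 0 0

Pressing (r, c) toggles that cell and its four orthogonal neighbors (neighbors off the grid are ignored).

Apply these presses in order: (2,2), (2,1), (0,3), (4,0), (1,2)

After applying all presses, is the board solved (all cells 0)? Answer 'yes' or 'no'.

Answer: yes

Derivation:
After press 1 at (2,2):
0 0 0 1
0 0 1 0
1 1 0 0
1 1 0 0
1 1 0 0

After press 2 at (2,1):
0 0 0 1
0 1 1 0
0 0 1 0
1 0 0 0
1 1 0 0

After press 3 at (0,3):
0 0 1 0
0 1 1 1
0 0 1 0
1 0 0 0
1 1 0 0

After press 4 at (4,0):
0 0 1 0
0 1 1 1
0 0 1 0
0 0 0 0
0 0 0 0

After press 5 at (1,2):
0 0 0 0
0 0 0 0
0 0 0 0
0 0 0 0
0 0 0 0

Lights still on: 0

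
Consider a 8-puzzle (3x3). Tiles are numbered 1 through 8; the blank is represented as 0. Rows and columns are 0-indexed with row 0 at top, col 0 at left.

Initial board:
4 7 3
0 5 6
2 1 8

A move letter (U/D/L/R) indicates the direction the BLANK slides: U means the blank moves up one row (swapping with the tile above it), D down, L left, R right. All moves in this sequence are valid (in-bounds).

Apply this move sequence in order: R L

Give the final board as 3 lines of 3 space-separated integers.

Answer: 4 7 3
0 5 6
2 1 8

Derivation:
After move 1 (R):
4 7 3
5 0 6
2 1 8

After move 2 (L):
4 7 3
0 5 6
2 1 8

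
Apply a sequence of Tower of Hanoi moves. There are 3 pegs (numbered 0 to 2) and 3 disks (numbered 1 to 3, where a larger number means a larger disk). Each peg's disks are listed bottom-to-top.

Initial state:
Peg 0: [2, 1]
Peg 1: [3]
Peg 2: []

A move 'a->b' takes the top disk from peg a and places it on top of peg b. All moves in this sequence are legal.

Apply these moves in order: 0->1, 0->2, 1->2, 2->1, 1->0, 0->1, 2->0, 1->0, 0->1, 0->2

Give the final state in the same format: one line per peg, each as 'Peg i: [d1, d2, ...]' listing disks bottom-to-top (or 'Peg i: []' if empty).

After move 1 (0->1):
Peg 0: [2]
Peg 1: [3, 1]
Peg 2: []

After move 2 (0->2):
Peg 0: []
Peg 1: [3, 1]
Peg 2: [2]

After move 3 (1->2):
Peg 0: []
Peg 1: [3]
Peg 2: [2, 1]

After move 4 (2->1):
Peg 0: []
Peg 1: [3, 1]
Peg 2: [2]

After move 5 (1->0):
Peg 0: [1]
Peg 1: [3]
Peg 2: [2]

After move 6 (0->1):
Peg 0: []
Peg 1: [3, 1]
Peg 2: [2]

After move 7 (2->0):
Peg 0: [2]
Peg 1: [3, 1]
Peg 2: []

After move 8 (1->0):
Peg 0: [2, 1]
Peg 1: [3]
Peg 2: []

After move 9 (0->1):
Peg 0: [2]
Peg 1: [3, 1]
Peg 2: []

After move 10 (0->2):
Peg 0: []
Peg 1: [3, 1]
Peg 2: [2]

Answer: Peg 0: []
Peg 1: [3, 1]
Peg 2: [2]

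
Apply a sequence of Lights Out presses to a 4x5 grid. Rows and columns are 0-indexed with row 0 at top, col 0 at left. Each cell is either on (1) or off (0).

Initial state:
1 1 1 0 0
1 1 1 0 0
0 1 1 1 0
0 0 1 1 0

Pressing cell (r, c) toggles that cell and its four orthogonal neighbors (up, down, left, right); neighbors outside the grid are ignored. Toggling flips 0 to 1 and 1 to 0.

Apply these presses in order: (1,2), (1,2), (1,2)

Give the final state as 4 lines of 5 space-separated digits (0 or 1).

Answer: 1 1 0 0 0
1 0 0 1 0
0 1 0 1 0
0 0 1 1 0

Derivation:
After press 1 at (1,2):
1 1 0 0 0
1 0 0 1 0
0 1 0 1 0
0 0 1 1 0

After press 2 at (1,2):
1 1 1 0 0
1 1 1 0 0
0 1 1 1 0
0 0 1 1 0

After press 3 at (1,2):
1 1 0 0 0
1 0 0 1 0
0 1 0 1 0
0 0 1 1 0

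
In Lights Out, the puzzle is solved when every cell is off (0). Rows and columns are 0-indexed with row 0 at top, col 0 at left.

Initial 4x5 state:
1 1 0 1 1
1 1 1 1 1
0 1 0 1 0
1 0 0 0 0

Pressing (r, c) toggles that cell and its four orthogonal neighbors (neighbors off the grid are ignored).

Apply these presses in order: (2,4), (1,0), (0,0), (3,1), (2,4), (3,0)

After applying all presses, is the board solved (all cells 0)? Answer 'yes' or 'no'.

After press 1 at (2,4):
1 1 0 1 1
1 1 1 1 0
0 1 0 0 1
1 0 0 0 1

After press 2 at (1,0):
0 1 0 1 1
0 0 1 1 0
1 1 0 0 1
1 0 0 0 1

After press 3 at (0,0):
1 0 0 1 1
1 0 1 1 0
1 1 0 0 1
1 0 0 0 1

After press 4 at (3,1):
1 0 0 1 1
1 0 1 1 0
1 0 0 0 1
0 1 1 0 1

After press 5 at (2,4):
1 0 0 1 1
1 0 1 1 1
1 0 0 1 0
0 1 1 0 0

After press 6 at (3,0):
1 0 0 1 1
1 0 1 1 1
0 0 0 1 0
1 0 1 0 0

Lights still on: 10

Answer: no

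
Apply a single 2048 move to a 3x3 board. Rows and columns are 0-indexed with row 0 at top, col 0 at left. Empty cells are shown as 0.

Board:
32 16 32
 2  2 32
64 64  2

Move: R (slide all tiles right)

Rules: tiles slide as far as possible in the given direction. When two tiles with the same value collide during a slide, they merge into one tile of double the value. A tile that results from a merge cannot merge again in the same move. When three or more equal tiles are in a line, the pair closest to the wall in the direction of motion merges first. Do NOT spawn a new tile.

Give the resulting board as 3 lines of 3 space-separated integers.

Slide right:
row 0: [32, 16, 32] -> [32, 16, 32]
row 1: [2, 2, 32] -> [0, 4, 32]
row 2: [64, 64, 2] -> [0, 128, 2]

Answer:  32  16  32
  0   4  32
  0 128   2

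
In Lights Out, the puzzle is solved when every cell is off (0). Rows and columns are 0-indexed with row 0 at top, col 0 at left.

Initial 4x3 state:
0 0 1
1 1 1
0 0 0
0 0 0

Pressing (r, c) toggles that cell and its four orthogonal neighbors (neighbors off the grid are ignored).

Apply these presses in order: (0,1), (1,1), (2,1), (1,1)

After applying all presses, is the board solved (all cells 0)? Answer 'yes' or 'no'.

After press 1 at (0,1):
1 1 0
1 0 1
0 0 0
0 0 0

After press 2 at (1,1):
1 0 0
0 1 0
0 1 0
0 0 0

After press 3 at (2,1):
1 0 0
0 0 0
1 0 1
0 1 0

After press 4 at (1,1):
1 1 0
1 1 1
1 1 1
0 1 0

Lights still on: 9

Answer: no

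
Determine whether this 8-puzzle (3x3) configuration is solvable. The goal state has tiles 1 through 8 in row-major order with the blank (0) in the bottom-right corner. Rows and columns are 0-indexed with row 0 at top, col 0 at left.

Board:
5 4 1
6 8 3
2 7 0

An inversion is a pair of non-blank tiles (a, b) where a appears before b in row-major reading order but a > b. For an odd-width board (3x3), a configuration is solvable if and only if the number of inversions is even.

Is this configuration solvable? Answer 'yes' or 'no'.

Answer: no

Derivation:
Inversions (pairs i<j in row-major order where tile[i] > tile[j] > 0): 13
13 is odd, so the puzzle is not solvable.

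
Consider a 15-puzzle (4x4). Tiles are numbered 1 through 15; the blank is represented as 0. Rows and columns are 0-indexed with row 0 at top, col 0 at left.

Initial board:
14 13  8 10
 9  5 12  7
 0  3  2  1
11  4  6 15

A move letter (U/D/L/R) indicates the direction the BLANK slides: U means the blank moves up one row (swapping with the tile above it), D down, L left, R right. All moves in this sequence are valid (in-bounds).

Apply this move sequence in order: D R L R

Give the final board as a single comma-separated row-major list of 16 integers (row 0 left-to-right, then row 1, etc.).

Answer: 14, 13, 8, 10, 9, 5, 12, 7, 11, 3, 2, 1, 4, 0, 6, 15

Derivation:
After move 1 (D):
14 13  8 10
 9  5 12  7
11  3  2  1
 0  4  6 15

After move 2 (R):
14 13  8 10
 9  5 12  7
11  3  2  1
 4  0  6 15

After move 3 (L):
14 13  8 10
 9  5 12  7
11  3  2  1
 0  4  6 15

After move 4 (R):
14 13  8 10
 9  5 12  7
11  3  2  1
 4  0  6 15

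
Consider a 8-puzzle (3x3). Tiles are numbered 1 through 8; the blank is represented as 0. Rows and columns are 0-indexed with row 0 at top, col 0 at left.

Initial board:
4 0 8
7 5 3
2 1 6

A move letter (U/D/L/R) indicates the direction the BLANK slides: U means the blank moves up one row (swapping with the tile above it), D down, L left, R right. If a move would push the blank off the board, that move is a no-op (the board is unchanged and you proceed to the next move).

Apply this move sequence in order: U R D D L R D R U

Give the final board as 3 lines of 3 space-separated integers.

Answer: 4 8 3
7 5 0
2 1 6

Derivation:
After move 1 (U):
4 0 8
7 5 3
2 1 6

After move 2 (R):
4 8 0
7 5 3
2 1 6

After move 3 (D):
4 8 3
7 5 0
2 1 6

After move 4 (D):
4 8 3
7 5 6
2 1 0

After move 5 (L):
4 8 3
7 5 6
2 0 1

After move 6 (R):
4 8 3
7 5 6
2 1 0

After move 7 (D):
4 8 3
7 5 6
2 1 0

After move 8 (R):
4 8 3
7 5 6
2 1 0

After move 9 (U):
4 8 3
7 5 0
2 1 6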